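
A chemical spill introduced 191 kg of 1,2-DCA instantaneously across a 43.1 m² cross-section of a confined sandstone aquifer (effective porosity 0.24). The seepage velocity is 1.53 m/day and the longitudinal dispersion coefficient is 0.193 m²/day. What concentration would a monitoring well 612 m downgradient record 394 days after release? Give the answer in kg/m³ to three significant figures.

For an instantaneous plane source, C(x,t) = M/(n_e·A·√(4πDt)) · exp(−(x−vt)²/(4Dt)), with n_e·A the pore (flow) area.
Plume center vt = 1.53 × 394 = 602.82 m, so the well at 612 m is 9.18 m downgradient of the peak.
√(4πDt) = 30.91 m, giving peak height M/(n_e·A·√(4πDt)) = 191/(0.24 × 43.1 × 30.91) = 0.5974 kg/m³.
(x−vt)²/(4Dt) = (9.18)²/(4 × 0.193 × 394) = 0.2771; exp(−0.2771) = 0.7580.
C = 0.5974 × 0.7580 = 0.453 kg/m³.

0.453 kg/m³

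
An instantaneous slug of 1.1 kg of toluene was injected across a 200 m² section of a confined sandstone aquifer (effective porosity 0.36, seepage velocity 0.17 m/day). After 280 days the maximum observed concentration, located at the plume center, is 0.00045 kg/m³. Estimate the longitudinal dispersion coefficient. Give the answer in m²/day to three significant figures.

0.328 m²/day

At the plume center C_max = M/(n_e·A·√(4πDt)), so D = M²/(4πt·(n_e·A·C_max)²).
n_e·A·C_max = 0.36 × 200 × 0.00045 = 0.03240 kg/m.
D = 1.1²/(4π × 280 × 0.03240²) = 0.328 m²/day.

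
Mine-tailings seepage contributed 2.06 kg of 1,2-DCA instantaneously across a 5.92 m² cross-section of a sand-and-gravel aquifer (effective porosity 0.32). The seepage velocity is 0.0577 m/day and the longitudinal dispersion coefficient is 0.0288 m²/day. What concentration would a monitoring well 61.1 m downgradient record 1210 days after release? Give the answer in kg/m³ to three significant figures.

0.0301 kg/m³

For an instantaneous plane source, C(x,t) = M/(n_e·A·√(4πDt)) · exp(−(x−vt)²/(4Dt)), with n_e·A the pore (flow) area.
Plume center vt = 0.0577 × 1210 = 69.817 m, so the well at 61.1 m is 8.717 m upgradient of the peak.
√(4πDt) = 20.93 m, giving peak height M/(n_e·A·√(4πDt)) = 2.06/(0.32 × 5.92 × 20.93) = 0.05195 kg/m³.
(x−vt)²/(4Dt) = (-8.717)²/(4 × 0.0288 × 1210) = 0.5451; exp(−0.5451) = 0.5798.
C = 0.05195 × 0.5798 = 0.0301 kg/m³.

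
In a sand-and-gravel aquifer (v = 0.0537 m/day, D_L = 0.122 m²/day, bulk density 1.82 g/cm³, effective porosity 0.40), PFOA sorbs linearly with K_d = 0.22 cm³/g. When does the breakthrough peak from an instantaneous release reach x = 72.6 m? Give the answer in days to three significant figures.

Retardation factor R = 1 + ρ_b·K_d/n = 1 + 1.82 × 0.22/0.40 = 2.001.
Sorption retards both mechanisms: v_R = v/R = 0.02684 m/day, D_R = D/R = 0.06097 m²/day.
Peak time from v_R²t² + 2D_R t − x² = 0: t = (√(D_R² + v_R²x²) − D_R)/v_R².
√(D_R² + v_R²x²) = √(0.06097² + 0.02684² × 72.6²) = 1.950; v_R² = 0.0007204.
t = (1.950 − 0.06097)/0.0007204 = 2620 days.

2620 days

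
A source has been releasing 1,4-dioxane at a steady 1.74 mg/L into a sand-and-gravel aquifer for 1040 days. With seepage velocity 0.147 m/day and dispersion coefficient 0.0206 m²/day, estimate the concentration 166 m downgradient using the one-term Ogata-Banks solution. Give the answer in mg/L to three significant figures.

0.0392 mg/L

For a continuous step input, C/C₀ ≈ ½·erfc((x−vt)/(2√(Dt))).
vt = 0.147 × 1040 = 152.88 m and 2√(Dt) = 2√(0.0206 × 1040) = 9.257 m.
Argument (x−vt)/(2√(Dt)) = (166 − 152.88)/9.257 = 1.417; ½·erfc(1.417) = 0.02254.
C = 1.74 × 0.02254 = 0.0392 mg/L.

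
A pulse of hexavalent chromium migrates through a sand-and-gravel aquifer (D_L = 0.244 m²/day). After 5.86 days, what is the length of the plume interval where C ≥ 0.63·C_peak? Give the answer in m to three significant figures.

3.25 m

The plume is Gaussian with σ = √(2Dt) = √(2 × 0.244 × 5.86) = 1.691 m.
C/C_peak = exp(−Δx²/(2σ²)) = 0.63 ⇒ Δx = σ·√(−2 ln 0.63) = 1.691 × 0.9613 = 1.626 m.
Width = 2Δx = 3.25 m.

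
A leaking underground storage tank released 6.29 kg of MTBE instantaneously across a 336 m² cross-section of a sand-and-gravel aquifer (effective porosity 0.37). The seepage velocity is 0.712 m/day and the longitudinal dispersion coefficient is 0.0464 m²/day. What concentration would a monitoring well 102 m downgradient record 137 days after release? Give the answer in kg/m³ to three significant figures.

For an instantaneous plane source, C(x,t) = M/(n_e·A·√(4πDt)) · exp(−(x−vt)²/(4Dt)), with n_e·A the pore (flow) area.
Plume center vt = 0.712 × 137 = 97.544 m, so the well at 102 m is 4.456 m downgradient of the peak.
√(4πDt) = 8.938 m, giving peak height M/(n_e·A·√(4πDt)) = 6.29/(0.37 × 336 × 8.938) = 0.005661 kg/m³.
(x−vt)²/(4Dt) = (4.456)²/(4 × 0.0464 × 137) = 0.7809; exp(−0.7809) = 0.4580.
C = 0.005661 × 0.4580 = 0.00259 kg/m³.

0.00259 kg/m³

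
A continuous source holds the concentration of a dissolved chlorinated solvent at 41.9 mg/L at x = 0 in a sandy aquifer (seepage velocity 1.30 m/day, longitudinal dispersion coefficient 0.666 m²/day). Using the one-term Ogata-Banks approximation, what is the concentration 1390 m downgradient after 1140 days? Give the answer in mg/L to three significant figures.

41.5 mg/L

For a continuous step input, C/C₀ ≈ ½·erfc((x−vt)/(2√(Dt))).
vt = 1.30 × 1140 = 1482 m and 2√(Dt) = 2√(0.666 × 1140) = 55.11 m.
Argument (x−vt)/(2√(Dt)) = (1390 − 1482)/55.11 = -1.669; ½·erfc(-1.669) = 0.9909.
C = 41.9 × 0.9909 = 41.5 mg/L.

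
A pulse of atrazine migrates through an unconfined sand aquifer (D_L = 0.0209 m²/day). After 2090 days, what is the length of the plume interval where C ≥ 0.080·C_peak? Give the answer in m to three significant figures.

The plume is Gaussian with σ = √(2Dt) = √(2 × 0.0209 × 2090) = 9.347 m.
C/C_peak = exp(−Δx²/(2σ²)) = 0.080 ⇒ Δx = σ·√(−2 ln 0.080) = 9.347 × 2.248 = 21.01 m.
Width = 2Δx = 42.0 m.

42.0 m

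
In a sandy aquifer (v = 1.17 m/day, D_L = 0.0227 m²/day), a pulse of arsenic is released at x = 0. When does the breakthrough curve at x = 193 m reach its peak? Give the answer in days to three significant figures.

165 days

For the 1D instantaneous-source solution, setting ∂C/∂t = 0 at fixed x gives v²t² + 2Dt − x² = 0, so t = (√(D² + v²x²) − D)/v².
√(D² + v²x²) = √(0.0227² + 1.17² × 193²) = 225.8; v² = 1.3689.
t = (225.8 − 0.0227)/1.3689 = 165 days (vs. the pure-advection estimate x/v = 165 d).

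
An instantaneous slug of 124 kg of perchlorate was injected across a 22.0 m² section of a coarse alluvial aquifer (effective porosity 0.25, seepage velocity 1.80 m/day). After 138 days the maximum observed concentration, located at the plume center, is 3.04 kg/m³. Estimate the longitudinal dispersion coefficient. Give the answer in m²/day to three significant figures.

0.0317 m²/day

At the plume center C_max = M/(n_e·A·√(4πDt)), so D = M²/(4πt·(n_e·A·C_max)²).
n_e·A·C_max = 0.25 × 22.0 × 3.04 = 16.72 kg/m.
D = 124²/(4π × 138 × 16.72²) = 0.0317 m²/day.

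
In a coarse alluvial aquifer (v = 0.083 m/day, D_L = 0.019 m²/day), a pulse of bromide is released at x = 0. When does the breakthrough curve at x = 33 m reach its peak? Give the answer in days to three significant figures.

395 days

For the 1D instantaneous-source solution, setting ∂C/∂t = 0 at fixed x gives v²t² + 2Dt − x² = 0, so t = (√(D² + v²x²) − D)/v².
√(D² + v²x²) = √(0.019² + 0.083² × 33²) = 2.739; v² = 0.006889.
t = (2.739 − 0.019)/0.006889 = 395 days (vs. the pure-advection estimate x/v = 398 d).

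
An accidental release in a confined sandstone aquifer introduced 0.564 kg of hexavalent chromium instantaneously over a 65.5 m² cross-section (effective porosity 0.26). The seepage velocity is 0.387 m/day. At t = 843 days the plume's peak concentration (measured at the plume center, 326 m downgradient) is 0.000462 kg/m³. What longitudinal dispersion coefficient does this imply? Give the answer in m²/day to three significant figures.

0.485 m²/day

At the plume center C_max = M/(n_e·A·√(4πDt)), so D = M²/(4πt·(n_e·A·C_max)²).
n_e·A·C_max = 0.26 × 65.5 × 0.000462 = 0.007868 kg/m.
D = 0.564²/(4π × 843 × 0.007868²) = 0.485 m²/day.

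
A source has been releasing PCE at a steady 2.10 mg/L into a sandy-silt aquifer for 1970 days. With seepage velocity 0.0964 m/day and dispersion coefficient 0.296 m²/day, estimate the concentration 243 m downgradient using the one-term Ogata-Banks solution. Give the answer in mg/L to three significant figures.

For a continuous step input, C/C₀ ≈ ½·erfc((x−vt)/(2√(Dt))).
vt = 0.0964 × 1970 = 189.908 m and 2√(Dt) = 2√(0.296 × 1970) = 48.30 m.
Argument (x−vt)/(2√(Dt)) = (243 − 189.908)/48.30 = 1.099; ½·erfc(1.099) = 0.06007.
C = 2.10 × 0.06007 = 0.126 mg/L.

0.126 mg/L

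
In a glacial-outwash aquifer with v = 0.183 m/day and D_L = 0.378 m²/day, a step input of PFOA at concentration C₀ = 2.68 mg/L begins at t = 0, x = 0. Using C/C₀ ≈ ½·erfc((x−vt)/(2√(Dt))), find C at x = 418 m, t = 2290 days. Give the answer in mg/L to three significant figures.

For a continuous step input, C/C₀ ≈ ½·erfc((x−vt)/(2√(Dt))).
vt = 0.183 × 2290 = 419.07 m and 2√(Dt) = 2√(0.378 × 2290) = 58.84 m.
Argument (x−vt)/(2√(Dt)) = (418 − 419.07)/58.84 = -0.01818; ½·erfc(-0.01818) = 0.5103.
C = 2.68 × 0.5103 = 1.37 mg/L.

1.37 mg/L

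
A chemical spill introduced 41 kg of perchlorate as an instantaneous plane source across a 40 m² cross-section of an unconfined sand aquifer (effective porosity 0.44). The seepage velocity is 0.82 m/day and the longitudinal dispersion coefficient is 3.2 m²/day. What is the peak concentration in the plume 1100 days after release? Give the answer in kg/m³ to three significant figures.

The peak of an instantaneous 1D plume sits at x = vt; there the Gaussian factor is 1 and C_max = M/(n_e·A·√(4πDt)), where n_e·A is the pore area the mass is dissolved in.
√(4πDt) = √(4π × 3.2 × 1100) = 210.3 m, so C_max = 41/(0.44 × 40 × 210.3) = 0.0111 kg/m³.

0.0111 kg/m³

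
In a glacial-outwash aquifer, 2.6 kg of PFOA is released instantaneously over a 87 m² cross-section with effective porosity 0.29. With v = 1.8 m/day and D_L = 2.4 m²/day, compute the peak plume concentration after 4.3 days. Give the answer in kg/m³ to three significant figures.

0.00905 kg/m³

The peak of an instantaneous 1D plume sits at x = vt; there the Gaussian factor is 1 and C_max = M/(n_e·A·√(4πDt)), where n_e·A is the pore area the mass is dissolved in.
√(4πDt) = √(4π × 2.4 × 4.3) = 11.39 m, so C_max = 2.6/(0.29 × 87 × 11.39) = 0.00905 kg/m³.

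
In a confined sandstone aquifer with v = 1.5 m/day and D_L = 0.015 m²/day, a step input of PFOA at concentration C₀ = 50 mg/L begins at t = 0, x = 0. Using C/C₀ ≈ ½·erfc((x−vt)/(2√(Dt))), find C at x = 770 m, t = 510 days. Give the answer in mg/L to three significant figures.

5.03 mg/L

For a continuous step input, C/C₀ ≈ ½·erfc((x−vt)/(2√(Dt))).
vt = 1.5 × 510 = 765 m and 2√(Dt) = 2√(0.015 × 510) = 5.532 m.
Argument (x−vt)/(2√(Dt)) = (770 − 765)/5.532 = 0.9038; ½·erfc(0.9038) = 0.1006.
C = 50 × 0.1006 = 5.03 mg/L.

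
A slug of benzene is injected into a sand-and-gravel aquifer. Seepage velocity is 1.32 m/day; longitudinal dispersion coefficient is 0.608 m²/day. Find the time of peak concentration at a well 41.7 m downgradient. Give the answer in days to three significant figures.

For the 1D instantaneous-source solution, setting ∂C/∂t = 0 at fixed x gives v²t² + 2Dt − x² = 0, so t = (√(D² + v²x²) − D)/v².
√(D² + v²x²) = √(0.608² + 1.32² × 41.7²) = 55.05; v² = 1.7424.
t = (55.05 − 0.608)/1.7424 = 31.2 days (vs. the pure-advection estimate x/v = 31.6 d).

31.2 days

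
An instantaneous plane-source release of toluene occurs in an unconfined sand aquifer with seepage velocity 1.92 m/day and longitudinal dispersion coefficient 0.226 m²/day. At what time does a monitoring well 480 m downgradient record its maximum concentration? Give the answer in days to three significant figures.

250 days

For the 1D instantaneous-source solution, setting ∂C/∂t = 0 at fixed x gives v²t² + 2Dt − x² = 0, so t = (√(D² + v²x²) − D)/v².
√(D² + v²x²) = √(0.226² + 1.92² × 480²) = 921.6; v² = 3.6864.
t = (921.6 − 0.226)/3.6864 = 250 days (vs. the pure-advection estimate x/v = 250 d).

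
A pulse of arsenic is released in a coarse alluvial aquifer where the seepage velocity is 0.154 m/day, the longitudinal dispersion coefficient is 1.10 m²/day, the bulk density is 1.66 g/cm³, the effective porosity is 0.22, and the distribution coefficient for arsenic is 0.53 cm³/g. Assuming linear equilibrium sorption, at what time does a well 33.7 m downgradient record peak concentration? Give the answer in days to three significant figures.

Retardation factor R = 1 + ρ_b·K_d/n = 1 + 1.66 × 0.53/0.22 = 4.999.
Sorption retards both mechanisms: v_R = v/R = 0.03081 m/day, D_R = D/R = 0.2200 m²/day.
Peak time from v_R²t² + 2D_R t − x² = 0: t = (√(D_R² + v_R²x²) − D_R)/v_R².
√(D_R² + v_R²x²) = √(0.2200² + 0.03081² × 33.7²) = 1.061; v_R² = 0.0009493.
t = (1.061 − 0.2200)/0.0009493 = 886 days.

886 days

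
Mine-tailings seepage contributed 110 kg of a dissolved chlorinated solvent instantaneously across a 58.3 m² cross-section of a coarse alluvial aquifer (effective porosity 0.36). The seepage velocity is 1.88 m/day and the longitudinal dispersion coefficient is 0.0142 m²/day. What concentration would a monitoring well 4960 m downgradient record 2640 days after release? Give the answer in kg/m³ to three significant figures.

For an instantaneous plane source, C(x,t) = M/(n_e·A·√(4πDt)) · exp(−(x−vt)²/(4Dt)), with n_e·A the pore (flow) area.
Plume center vt = 1.88 × 2640 = 4963.2 m, so the well at 4960 m is 3.2 m upgradient of the peak.
√(4πDt) = 21.70 m, giving peak height M/(n_e·A·√(4πDt)) = 110/(0.36 × 58.3 × 21.70) = 0.2415 kg/m³.
(x−vt)²/(4Dt) = (-3.2)²/(4 × 0.0142 × 2640) = 0.06829; exp(−0.06829) = 0.9340.
C = 0.2415 × 0.9340 = 0.226 kg/m³.

0.226 kg/m³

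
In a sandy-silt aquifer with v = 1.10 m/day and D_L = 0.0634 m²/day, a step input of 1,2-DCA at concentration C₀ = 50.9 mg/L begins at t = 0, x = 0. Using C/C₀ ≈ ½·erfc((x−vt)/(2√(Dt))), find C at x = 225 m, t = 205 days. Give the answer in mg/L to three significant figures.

27.4 mg/L

For a continuous step input, C/C₀ ≈ ½·erfc((x−vt)/(2√(Dt))).
vt = 1.10 × 205 = 225.5 m and 2√(Dt) = 2√(0.0634 × 205) = 7.210 m.
Argument (x−vt)/(2√(Dt)) = (225 − 225.5)/7.210 = -0.06935; ½·erfc(-0.06935) = 0.5391.
C = 50.9 × 0.5391 = 27.4 mg/L.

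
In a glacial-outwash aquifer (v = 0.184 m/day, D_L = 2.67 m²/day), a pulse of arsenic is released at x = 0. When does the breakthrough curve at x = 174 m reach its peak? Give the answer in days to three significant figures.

870 days

For the 1D instantaneous-source solution, setting ∂C/∂t = 0 at fixed x gives v²t² + 2Dt − x² = 0, so t = (√(D² + v²x²) − D)/v².
√(D² + v²x²) = √(2.67² + 0.184² × 174²) = 32.13; v² = 0.033856.
t = (32.13 − 2.67)/0.033856 = 870 days (vs. the pure-advection estimate x/v = 946 d).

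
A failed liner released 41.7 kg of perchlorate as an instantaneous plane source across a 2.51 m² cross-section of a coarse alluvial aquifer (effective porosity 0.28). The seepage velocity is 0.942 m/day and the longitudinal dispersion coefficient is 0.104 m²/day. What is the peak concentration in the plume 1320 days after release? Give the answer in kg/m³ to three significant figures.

The peak of an instantaneous 1D plume sits at x = vt; there the Gaussian factor is 1 and C_max = M/(n_e·A·√(4πDt)), where n_e·A is the pore area the mass is dissolved in.
√(4πDt) = √(4π × 0.104 × 1320) = 41.53 m, so C_max = 41.7/(0.28 × 2.51 × 41.53) = 1.43 kg/m³.

1.43 kg/m³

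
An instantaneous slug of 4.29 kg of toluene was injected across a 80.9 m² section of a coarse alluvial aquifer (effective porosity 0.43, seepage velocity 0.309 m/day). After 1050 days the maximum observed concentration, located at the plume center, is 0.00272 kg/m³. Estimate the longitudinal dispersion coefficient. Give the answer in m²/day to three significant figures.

At the plume center C_max = M/(n_e·A·√(4πDt)), so D = M²/(4πt·(n_e·A·C_max)²).
n_e·A·C_max = 0.43 × 80.9 × 0.00272 = 0.09462 kg/m.
D = 4.29²/(4π × 1050 × 0.09462²) = 0.156 m²/day.

0.156 m²/day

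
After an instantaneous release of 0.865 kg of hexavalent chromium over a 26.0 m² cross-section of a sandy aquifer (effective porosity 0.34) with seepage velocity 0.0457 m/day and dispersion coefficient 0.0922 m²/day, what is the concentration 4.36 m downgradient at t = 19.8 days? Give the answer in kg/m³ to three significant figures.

For an instantaneous plane source, C(x,t) = M/(n_e·A·√(4πDt)) · exp(−(x−vt)²/(4Dt)), with n_e·A the pore (flow) area.
Plume center vt = 0.0457 × 19.8 = 0.90486 m, so the well at 4.36 m is 3.45514 m downgradient of the peak.
√(4πDt) = 4.790 m, giving peak height M/(n_e·A·√(4πDt)) = 0.865/(0.34 × 26.0 × 4.790) = 0.02043 kg/m³.
(x−vt)²/(4Dt) = (3.45514)²/(4 × 0.0922 × 19.8) = 1.635; exp(−1.635) = 0.1950.
C = 0.02043 × 0.1950 = 0.00398 kg/m³.

0.00398 kg/m³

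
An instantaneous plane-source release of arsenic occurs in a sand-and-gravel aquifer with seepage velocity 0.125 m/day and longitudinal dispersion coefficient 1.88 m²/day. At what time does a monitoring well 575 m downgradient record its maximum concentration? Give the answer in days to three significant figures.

4480 days

For the 1D instantaneous-source solution, setting ∂C/∂t = 0 at fixed x gives v²t² + 2Dt − x² = 0, so t = (√(D² + v²x²) − D)/v².
√(D² + v²x²) = √(1.88² + 0.125² × 575²) = 71.90; v² = 0.015625.
t = (71.90 − 1.88)/0.015625 = 4480 days (vs. the pure-advection estimate x/v = 4600 d).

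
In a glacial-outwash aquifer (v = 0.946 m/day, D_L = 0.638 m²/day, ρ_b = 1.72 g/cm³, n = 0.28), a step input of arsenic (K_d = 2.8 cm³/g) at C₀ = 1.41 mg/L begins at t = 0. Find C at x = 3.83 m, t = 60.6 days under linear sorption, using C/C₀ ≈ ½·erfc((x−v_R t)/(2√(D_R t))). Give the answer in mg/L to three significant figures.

0.523 mg/L

Retardation factor R = 1 + ρ_b·K_d/n = 1 + 1.72 × 2.8/0.28 = 18.20.
Sorption retards both mechanisms: v_R = v/R = 0.05198 m/day, D_R = D/R = 0.03505 m²/day.
v_R·t = 0.05198 × 60.6 = 3.149988 m; 2√(D_R t) = 2.915 m; argument = (3.83 − 3.149988)/2.915 = 0.2333.
C = C₀ × ½·erfc(0.2333) = 1.41 × 0.3707 = 0.523 mg/L.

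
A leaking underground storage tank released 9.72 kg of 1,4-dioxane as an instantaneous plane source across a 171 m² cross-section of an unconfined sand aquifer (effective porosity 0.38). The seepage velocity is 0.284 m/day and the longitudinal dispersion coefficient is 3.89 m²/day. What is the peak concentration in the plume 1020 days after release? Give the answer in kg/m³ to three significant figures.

The peak of an instantaneous 1D plume sits at x = vt; there the Gaussian factor is 1 and C_max = M/(n_e·A·√(4πDt)), where n_e·A is the pore area the mass is dissolved in.
√(4πDt) = √(4π × 3.89 × 1020) = 223.3 m, so C_max = 9.72/(0.38 × 171 × 223.3) = 0.000670 kg/m³.

0.000670 kg/m³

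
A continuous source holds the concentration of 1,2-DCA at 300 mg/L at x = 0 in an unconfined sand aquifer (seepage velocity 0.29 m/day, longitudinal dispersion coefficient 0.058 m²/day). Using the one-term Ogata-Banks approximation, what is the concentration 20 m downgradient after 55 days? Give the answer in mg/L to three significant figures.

For a continuous step input, C/C₀ ≈ ½·erfc((x−vt)/(2√(Dt))).
vt = 0.29 × 55 = 15.95 m and 2√(Dt) = 2√(0.058 × 55) = 3.572 m.
Argument (x−vt)/(2√(Dt)) = (20 − 15.95)/3.572 = 1.134; ½·erfc(1.134) = 0.05439.
C = 300 × 0.05439 = 16.3 mg/L.

16.3 mg/L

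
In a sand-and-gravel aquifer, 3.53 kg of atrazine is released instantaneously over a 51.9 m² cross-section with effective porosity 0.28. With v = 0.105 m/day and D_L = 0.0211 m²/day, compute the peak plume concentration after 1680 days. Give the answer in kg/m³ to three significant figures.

0.0115 kg/m³

The peak of an instantaneous 1D plume sits at x = vt; there the Gaussian factor is 1 and C_max = M/(n_e·A·√(4πDt)), where n_e·A is the pore area the mass is dissolved in.
√(4πDt) = √(4π × 0.0211 × 1680) = 21.11 m, so C_max = 3.53/(0.28 × 51.9 × 21.11) = 0.0115 kg/m³.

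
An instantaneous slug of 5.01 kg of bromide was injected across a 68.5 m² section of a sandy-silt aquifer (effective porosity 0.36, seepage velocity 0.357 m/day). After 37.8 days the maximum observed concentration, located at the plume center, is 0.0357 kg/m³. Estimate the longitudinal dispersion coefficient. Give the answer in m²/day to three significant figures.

At the plume center C_max = M/(n_e·A·√(4πDt)), so D = M²/(4πt·(n_e·A·C_max)²).
n_e·A·C_max = 0.36 × 68.5 × 0.0357 = 0.8804 kg/m.
D = 5.01²/(4π × 37.8 × 0.8804²) = 0.0682 m²/day.

0.0682 m²/day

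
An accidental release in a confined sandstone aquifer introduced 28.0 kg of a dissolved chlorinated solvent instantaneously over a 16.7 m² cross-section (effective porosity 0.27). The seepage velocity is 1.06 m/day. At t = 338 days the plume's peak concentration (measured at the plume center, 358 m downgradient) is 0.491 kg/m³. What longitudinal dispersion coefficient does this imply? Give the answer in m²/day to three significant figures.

At the plume center C_max = M/(n_e·A·√(4πDt)), so D = M²/(4πt·(n_e·A·C_max)²).
n_e·A·C_max = 0.27 × 16.7 × 0.491 = 2.214 kg/m.
D = 28.0²/(4π × 338 × 2.214²) = 0.0377 m²/day.

0.0377 m²/day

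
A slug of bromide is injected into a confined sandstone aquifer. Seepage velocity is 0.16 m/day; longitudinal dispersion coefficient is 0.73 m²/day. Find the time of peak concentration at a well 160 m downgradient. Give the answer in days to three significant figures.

972 days

For the 1D instantaneous-source solution, setting ∂C/∂t = 0 at fixed x gives v²t² + 2Dt − x² = 0, so t = (√(D² + v²x²) − D)/v².
√(D² + v²x²) = √(0.73² + 0.16² × 160²) = 25.61; v² = 0.0256.
t = (25.61 − 0.73)/0.0256 = 972 days (vs. the pure-advection estimate x/v = 1000 d).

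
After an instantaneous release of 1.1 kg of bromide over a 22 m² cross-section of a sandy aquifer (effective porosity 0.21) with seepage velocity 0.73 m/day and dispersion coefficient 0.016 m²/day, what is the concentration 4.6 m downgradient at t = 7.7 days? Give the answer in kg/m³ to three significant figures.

For an instantaneous plane source, C(x,t) = M/(n_e·A·√(4πDt)) · exp(−(x−vt)²/(4Dt)), with n_e·A the pore (flow) area.
Plume center vt = 0.73 × 7.7 = 5.621 m, so the well at 4.6 m is 1.021 m upgradient of the peak.
√(4πDt) = 1.244 m, giving peak height M/(n_e·A·√(4πDt)) = 1.1/(0.21 × 22 × 1.244) = 0.1914 kg/m³.
(x−vt)²/(4Dt) = (-1.021)²/(4 × 0.016 × 7.7) = 2.115; exp(−2.115) = 0.1206.
C = 0.1914 × 0.1206 = 0.0231 kg/m³.

0.0231 kg/m³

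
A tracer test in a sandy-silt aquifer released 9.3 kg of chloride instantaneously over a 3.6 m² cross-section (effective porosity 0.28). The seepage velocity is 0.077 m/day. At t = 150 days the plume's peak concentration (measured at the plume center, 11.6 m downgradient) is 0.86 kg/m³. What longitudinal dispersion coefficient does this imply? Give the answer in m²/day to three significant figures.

At the plume center C_max = M/(n_e·A·√(4πDt)), so D = M²/(4πt·(n_e·A·C_max)²).
n_e·A·C_max = 0.28 × 3.6 × 0.86 = 0.8669 kg/m.
D = 9.3²/(4π × 150 × 0.8669²) = 0.0611 m²/day.

0.0611 m²/day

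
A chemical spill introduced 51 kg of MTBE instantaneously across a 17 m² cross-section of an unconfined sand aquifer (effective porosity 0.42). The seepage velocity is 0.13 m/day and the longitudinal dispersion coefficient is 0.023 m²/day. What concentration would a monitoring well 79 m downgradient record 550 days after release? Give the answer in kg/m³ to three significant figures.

0.186 kg/m³

For an instantaneous plane source, C(x,t) = M/(n_e·A·√(4πDt)) · exp(−(x−vt)²/(4Dt)), with n_e·A the pore (flow) area.
Plume center vt = 0.13 × 550 = 71.5 m, so the well at 79 m is 7.5 m downgradient of the peak.
√(4πDt) = 12.61 m, giving peak height M/(n_e·A·√(4πDt)) = 51/(0.42 × 17 × 12.61) = 0.5664 kg/m³.
(x−vt)²/(4Dt) = (7.5)²/(4 × 0.023 × 550) = 1.112; exp(−1.112) = 0.3289.
C = 0.5664 × 0.3289 = 0.186 kg/m³.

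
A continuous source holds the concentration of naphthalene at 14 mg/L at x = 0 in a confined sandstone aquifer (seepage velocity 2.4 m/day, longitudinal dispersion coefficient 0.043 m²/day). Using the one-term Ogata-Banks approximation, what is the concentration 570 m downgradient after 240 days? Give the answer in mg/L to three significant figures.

12.7 mg/L

For a continuous step input, C/C₀ ≈ ½·erfc((x−vt)/(2√(Dt))).
vt = 2.4 × 240 = 576 m and 2√(Dt) = 2√(0.043 × 240) = 6.425 m.
Argument (x−vt)/(2√(Dt)) = (570 − 576)/6.425 = -0.9339; ½·erfc(-0.9339) = 0.9067.
C = 14 × 0.9067 = 12.7 mg/L.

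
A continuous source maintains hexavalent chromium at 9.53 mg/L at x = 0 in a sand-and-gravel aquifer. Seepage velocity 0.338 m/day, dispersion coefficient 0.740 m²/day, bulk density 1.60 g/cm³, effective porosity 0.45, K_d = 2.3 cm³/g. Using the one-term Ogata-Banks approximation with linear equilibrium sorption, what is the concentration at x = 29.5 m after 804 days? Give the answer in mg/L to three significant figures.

Retardation factor R = 1 + ρ_b·K_d/n = 1 + 1.60 × 2.3/0.45 = 9.178.
Sorption retards both mechanisms: v_R = v/R = 0.03683 m/day, D_R = D/R = 0.08063 m²/day.
v_R·t = 0.03683 × 804 = 29.61132 m; 2√(D_R t) = 16.10 m; argument = (29.5 − 29.61132)/16.10 = -0.006914.
C = C₀ × ½·erfc(-0.006914) = 9.53 × 0.5039 = 4.80 mg/L.

4.80 mg/L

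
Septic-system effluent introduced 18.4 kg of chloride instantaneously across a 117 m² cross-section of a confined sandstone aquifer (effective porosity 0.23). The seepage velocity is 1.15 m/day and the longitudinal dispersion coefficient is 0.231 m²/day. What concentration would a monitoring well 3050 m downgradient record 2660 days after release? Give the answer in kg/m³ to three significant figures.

0.00753 kg/m³

For an instantaneous plane source, C(x,t) = M/(n_e·A·√(4πDt)) · exp(−(x−vt)²/(4Dt)), with n_e·A the pore (flow) area.
Plume center vt = 1.15 × 2660 = 3059 m, so the well at 3050 m is 9 m upgradient of the peak.
√(4πDt) = 87.87 m, giving peak height M/(n_e·A·√(4πDt)) = 18.4/(0.23 × 117 × 87.87) = 0.007782 kg/m³.
(x−vt)²/(4Dt) = (-9)²/(4 × 0.231 × 2660) = 0.03296; exp(−0.03296) = 0.9676.
C = 0.007782 × 0.9676 = 0.00753 kg/m³.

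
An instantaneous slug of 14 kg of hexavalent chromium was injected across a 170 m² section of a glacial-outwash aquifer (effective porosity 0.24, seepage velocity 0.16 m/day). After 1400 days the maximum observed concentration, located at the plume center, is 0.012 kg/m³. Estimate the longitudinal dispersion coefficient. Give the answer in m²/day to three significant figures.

At the plume center C_max = M/(n_e·A·√(4πDt)), so D = M²/(4πt·(n_e·A·C_max)²).
n_e·A·C_max = 0.24 × 170 × 0.012 = 0.4896 kg/m.
D = 14²/(4π × 1400 × 0.4896²) = 0.0465 m²/day.

0.0465 m²/day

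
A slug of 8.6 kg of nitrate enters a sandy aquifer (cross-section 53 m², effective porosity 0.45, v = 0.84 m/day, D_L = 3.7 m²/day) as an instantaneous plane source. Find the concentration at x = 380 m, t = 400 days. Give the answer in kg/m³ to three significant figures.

For an instantaneous plane source, C(x,t) = M/(n_e·A·√(4πDt)) · exp(−(x−vt)²/(4Dt)), with n_e·A the pore (flow) area.
Plume center vt = 0.84 × 400 = 336 m, so the well at 380 m is 44 m downgradient of the peak.
√(4πDt) = 136.4 m, giving peak height M/(n_e·A·√(4πDt)) = 8.6/(0.45 × 53 × 136.4) = 0.002644 kg/m³.
(x−vt)²/(4Dt) = (44)²/(4 × 3.7 × 400) = 0.3270; exp(−0.3270) = 0.7211.
C = 0.002644 × 0.7211 = 0.00191 kg/m³.

0.00191 kg/m³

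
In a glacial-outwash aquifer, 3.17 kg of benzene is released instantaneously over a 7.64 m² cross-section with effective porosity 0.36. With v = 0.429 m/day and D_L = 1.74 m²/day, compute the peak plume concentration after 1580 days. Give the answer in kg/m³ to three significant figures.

The peak of an instantaneous 1D plume sits at x = vt; there the Gaussian factor is 1 and C_max = M/(n_e·A·√(4πDt)), where n_e·A is the pore area the mass is dissolved in.
√(4πDt) = √(4π × 1.74 × 1580) = 185.9 m, so C_max = 3.17/(0.36 × 7.64 × 185.9) = 0.00620 kg/m³.

0.00620 kg/m³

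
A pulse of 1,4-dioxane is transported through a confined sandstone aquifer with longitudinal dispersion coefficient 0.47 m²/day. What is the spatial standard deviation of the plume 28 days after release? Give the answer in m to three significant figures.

5.13 m

Dispersive spreading gives a Gaussian with σ² = 2Dt; advection only shifts the center.
σ = √(2 × 0.47 × 28) = 5.13 m.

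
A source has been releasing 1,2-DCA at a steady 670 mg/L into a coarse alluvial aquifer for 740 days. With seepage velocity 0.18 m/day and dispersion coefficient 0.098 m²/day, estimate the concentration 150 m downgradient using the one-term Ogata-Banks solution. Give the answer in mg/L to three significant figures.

For a continuous step input, C/C₀ ≈ ½·erfc((x−vt)/(2√(Dt))).
vt = 0.18 × 740 = 133.2 m and 2√(Dt) = 2√(0.098 × 740) = 17.03 m.
Argument (x−vt)/(2√(Dt)) = (150 − 133.2)/17.03 = 0.9865; ½·erfc(0.9865) = 0.08149.
C = 670 × 0.08149 = 54.6 mg/L.

54.6 mg/L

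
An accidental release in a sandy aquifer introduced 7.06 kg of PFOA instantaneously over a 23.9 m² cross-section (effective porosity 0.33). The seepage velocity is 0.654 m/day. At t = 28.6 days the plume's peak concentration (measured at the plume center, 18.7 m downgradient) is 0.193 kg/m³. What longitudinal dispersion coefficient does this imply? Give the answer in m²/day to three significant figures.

0.0599 m²/day

At the plume center C_max = M/(n_e·A·√(4πDt)), so D = M²/(4πt·(n_e·A·C_max)²).
n_e·A·C_max = 0.33 × 23.9 × 0.193 = 1.522 kg/m.
D = 7.06²/(4π × 28.6 × 1.522²) = 0.0599 m²/day.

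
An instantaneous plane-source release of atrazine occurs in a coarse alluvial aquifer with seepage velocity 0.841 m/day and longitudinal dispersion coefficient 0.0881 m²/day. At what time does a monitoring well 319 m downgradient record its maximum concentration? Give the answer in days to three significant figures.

For the 1D instantaneous-source solution, setting ∂C/∂t = 0 at fixed x gives v²t² + 2Dt − x² = 0, so t = (√(D² + v²x²) − D)/v².
√(D² + v²x²) = √(0.0881² + 0.841² × 319²) = 268.3; v² = 0.707281.
t = (268.3 − 0.0881)/0.707281 = 379 days (vs. the pure-advection estimate x/v = 379 d).

379 days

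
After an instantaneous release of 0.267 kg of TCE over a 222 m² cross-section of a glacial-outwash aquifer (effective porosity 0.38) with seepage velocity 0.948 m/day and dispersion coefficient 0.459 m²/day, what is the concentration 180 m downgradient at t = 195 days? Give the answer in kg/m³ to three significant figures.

8.83e-05 kg/m³

For an instantaneous plane source, C(x,t) = M/(n_e·A·√(4πDt)) · exp(−(x−vt)²/(4Dt)), with n_e·A the pore (flow) area.
Plume center vt = 0.948 × 195 = 184.86 m, so the well at 180 m is 4.86 m upgradient of the peak.
√(4πDt) = 33.54 m, giving peak height M/(n_e·A·√(4πDt)) = 0.267/(0.38 × 222 × 33.54) = 9.437e-05 kg/m³.
(x−vt)²/(4Dt) = (-4.86)²/(4 × 0.459 × 195) = 0.06597; exp(−0.06597) = 0.9362.
C = 9.437e-05 × 0.9362 = 8.83e-05 kg/m³.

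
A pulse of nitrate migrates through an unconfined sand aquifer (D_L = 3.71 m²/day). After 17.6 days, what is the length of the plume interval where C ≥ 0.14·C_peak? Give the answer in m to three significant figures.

The plume is Gaussian with σ = √(2Dt) = √(2 × 3.71 × 17.6) = 11.43 m.
C/C_peak = exp(−Δx²/(2σ²)) = 0.14 ⇒ Δx = σ·√(−2 ln 0.14) = 11.43 × 1.983 = 22.67 m.
Width = 2Δx = 45.3 m.

45.3 m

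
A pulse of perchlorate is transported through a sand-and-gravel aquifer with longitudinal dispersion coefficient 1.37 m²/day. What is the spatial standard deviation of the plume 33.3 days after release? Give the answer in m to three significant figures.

Dispersive spreading gives a Gaussian with σ² = 2Dt; advection only shifts the center.
σ = √(2 × 1.37 × 33.3) = 9.55 m.

9.55 m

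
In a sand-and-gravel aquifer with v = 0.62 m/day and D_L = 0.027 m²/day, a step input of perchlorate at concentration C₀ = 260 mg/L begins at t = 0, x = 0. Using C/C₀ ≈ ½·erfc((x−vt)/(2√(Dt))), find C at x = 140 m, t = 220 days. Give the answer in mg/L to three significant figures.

For a continuous step input, C/C₀ ≈ ½·erfc((x−vt)/(2√(Dt))).
vt = 0.62 × 220 = 136.4 m and 2√(Dt) = 2√(0.027 × 220) = 4.874 m.
Argument (x−vt)/(2√(Dt)) = (140 − 136.4)/4.874 = 0.7386; ½·erfc(0.7386) = 0.1481.
C = 260 × 0.1481 = 38.5 mg/L.

38.5 mg/L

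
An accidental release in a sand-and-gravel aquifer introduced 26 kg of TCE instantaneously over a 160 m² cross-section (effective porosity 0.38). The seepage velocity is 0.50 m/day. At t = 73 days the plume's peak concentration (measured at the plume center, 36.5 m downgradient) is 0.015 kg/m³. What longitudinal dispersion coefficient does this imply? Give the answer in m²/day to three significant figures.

At the plume center C_max = M/(n_e·A·√(4πDt)), so D = M²/(4πt·(n_e·A·C_max)²).
n_e·A·C_max = 0.38 × 160 × 0.015 = 0.9120 kg/m.
D = 26²/(4π × 73 × 0.9120²) = 0.886 m²/day.

0.886 m²/day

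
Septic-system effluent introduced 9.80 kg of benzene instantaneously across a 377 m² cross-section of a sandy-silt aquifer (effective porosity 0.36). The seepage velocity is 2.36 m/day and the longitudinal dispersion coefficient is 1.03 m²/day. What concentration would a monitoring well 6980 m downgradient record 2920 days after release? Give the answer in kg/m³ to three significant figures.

For an instantaneous plane source, C(x,t) = M/(n_e·A·√(4πDt)) · exp(−(x−vt)²/(4Dt)), with n_e·A the pore (flow) area.
Plume center vt = 2.36 × 2920 = 6891.2 m, so the well at 6980 m is 88.8 m downgradient of the peak.
√(4πDt) = 194.4 m, giving peak height M/(n_e·A·√(4πDt)) = 9.80/(0.36 × 377 × 194.4) = 0.0003714 kg/m³.
(x−vt)²/(4Dt) = (88.8)²/(4 × 1.03 × 2920) = 0.6555; exp(−0.6555) = 0.5192.
C = 0.0003714 × 0.5192 = 0.000193 kg/m³.

0.000193 kg/m³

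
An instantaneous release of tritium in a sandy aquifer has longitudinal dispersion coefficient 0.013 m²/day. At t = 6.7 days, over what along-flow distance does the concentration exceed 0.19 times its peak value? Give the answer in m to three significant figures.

The plume is Gaussian with σ = √(2Dt) = √(2 × 0.013 × 6.7) = 0.4174 m.
C/C_peak = exp(−Δx²/(2σ²)) = 0.19 ⇒ Δx = σ·√(−2 ln 0.19) = 0.4174 × 1.822 = 0.7605 m.
Width = 2Δx = 1.52 m.

1.52 m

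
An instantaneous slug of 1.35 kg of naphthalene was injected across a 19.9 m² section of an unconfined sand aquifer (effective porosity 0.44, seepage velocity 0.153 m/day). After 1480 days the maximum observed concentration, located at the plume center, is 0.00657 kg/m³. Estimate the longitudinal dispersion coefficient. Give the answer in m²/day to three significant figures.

0.0296 m²/day

At the plume center C_max = M/(n_e·A·√(4πDt)), so D = M²/(4πt·(n_e·A·C_max)²).
n_e·A·C_max = 0.44 × 19.9 × 0.00657 = 0.05753 kg/m.
D = 1.35²/(4π × 1480 × 0.05753²) = 0.0296 m²/day.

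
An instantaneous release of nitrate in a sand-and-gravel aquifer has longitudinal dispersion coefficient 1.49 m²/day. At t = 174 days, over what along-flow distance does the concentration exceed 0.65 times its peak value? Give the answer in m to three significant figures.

42.3 m

The plume is Gaussian with σ = √(2Dt) = √(2 × 1.49 × 174) = 22.77 m.
C/C_peak = exp(−Δx²/(2σ²)) = 0.65 ⇒ Δx = σ·√(−2 ln 0.65) = 22.77 × 0.9282 = 21.14 m.
Width = 2Δx = 42.3 m.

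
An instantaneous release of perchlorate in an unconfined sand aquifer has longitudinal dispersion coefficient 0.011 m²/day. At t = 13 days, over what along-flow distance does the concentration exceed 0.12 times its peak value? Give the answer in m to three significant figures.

2.20 m

The plume is Gaussian with σ = √(2Dt) = √(2 × 0.011 × 13) = 0.5348 m.
C/C_peak = exp(−Δx²/(2σ²)) = 0.12 ⇒ Δx = σ·√(−2 ln 0.12) = 0.5348 × 2.059 = 1.101 m.
Width = 2Δx = 2.20 m.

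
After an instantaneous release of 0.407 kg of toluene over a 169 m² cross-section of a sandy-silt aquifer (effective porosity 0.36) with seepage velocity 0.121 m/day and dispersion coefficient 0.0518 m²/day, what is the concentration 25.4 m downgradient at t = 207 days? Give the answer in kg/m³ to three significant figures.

For an instantaneous plane source, C(x,t) = M/(n_e·A·√(4πDt)) · exp(−(x−vt)²/(4Dt)), with n_e·A the pore (flow) area.
Plume center vt = 0.121 × 207 = 25.047 m, so the well at 25.4 m is 0.353 m downgradient of the peak.
√(4πDt) = 11.61 m, giving peak height M/(n_e·A·√(4πDt)) = 0.407/(0.36 × 169 × 11.61) = 0.0005762 kg/m³.
(x−vt)²/(4Dt) = (0.353)²/(4 × 0.0518 × 207) = 0.002905; exp(−0.002905) = 0.9971.
C = 0.0005762 × 0.9971 = 0.000575 kg/m³.

0.000575 kg/m³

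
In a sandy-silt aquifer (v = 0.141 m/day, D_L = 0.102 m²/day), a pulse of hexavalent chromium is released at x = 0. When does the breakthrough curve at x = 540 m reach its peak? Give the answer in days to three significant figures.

For the 1D instantaneous-source solution, setting ∂C/∂t = 0 at fixed x gives v²t² + 2Dt − x² = 0, so t = (√(D² + v²x²) − D)/v².
√(D² + v²x²) = √(0.102² + 0.141² × 540²) = 76.14; v² = 0.019881.
t = (76.14 − 0.102)/0.019881 = 3820 days (vs. the pure-advection estimate x/v = 3830 d).

3820 days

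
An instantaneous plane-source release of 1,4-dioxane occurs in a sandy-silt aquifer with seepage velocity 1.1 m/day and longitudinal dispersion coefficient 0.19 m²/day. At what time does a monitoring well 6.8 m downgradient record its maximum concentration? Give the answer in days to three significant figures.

For the 1D instantaneous-source solution, setting ∂C/∂t = 0 at fixed x gives v²t² + 2Dt − x² = 0, so t = (√(D² + v²x²) − D)/v².
√(D² + v²x²) = √(0.19² + 1.1² × 6.8²) = 7.482; v² = 1.21.
t = (7.482 − 0.19)/1.21 = 6.03 days (vs. the pure-advection estimate x/v = 6.18 d).

6.03 days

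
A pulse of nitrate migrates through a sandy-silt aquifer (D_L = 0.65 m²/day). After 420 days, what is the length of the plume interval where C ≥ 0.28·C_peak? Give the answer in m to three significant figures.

The plume is Gaussian with σ = √(2Dt) = √(2 × 0.65 × 420) = 23.37 m.
C/C_peak = exp(−Δx²/(2σ²)) = 0.28 ⇒ Δx = σ·√(−2 ln 0.28) = 23.37 × 1.596 = 37.30 m.
Width = 2Δx = 74.6 m.

74.6 m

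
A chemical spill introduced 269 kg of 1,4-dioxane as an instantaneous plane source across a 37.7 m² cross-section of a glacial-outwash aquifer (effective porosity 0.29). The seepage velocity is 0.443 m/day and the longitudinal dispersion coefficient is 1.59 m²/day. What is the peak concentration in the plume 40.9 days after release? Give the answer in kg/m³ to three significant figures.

The peak of an instantaneous 1D plume sits at x = vt; there the Gaussian factor is 1 and C_max = M/(n_e·A·√(4πDt)), where n_e·A is the pore area the mass is dissolved in.
√(4πDt) = √(4π × 1.59 × 40.9) = 28.59 m, so C_max = 269/(0.29 × 37.7 × 28.59) = 0.861 kg/m³.

0.861 kg/m³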